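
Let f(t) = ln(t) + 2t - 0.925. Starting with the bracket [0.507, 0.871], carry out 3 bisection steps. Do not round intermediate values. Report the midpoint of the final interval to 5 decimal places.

f(0.507000) = -0.590244, f(0.871000) = 0.678887 (opposite signs)
step 1: m = 0.689000, f(m) = 0.080486 > 0 → root in [0.507000, 0.689000]
step 2: m = 0.598000, f(m) = -0.243165 < 0 → root in [0.598000, 0.689000]
step 3: m = 0.643500, f(m) = -0.078833 < 0 → root in [0.643500, 0.689000]
Midpoint of [0.643500, 0.689000] = 0.666250

0.66625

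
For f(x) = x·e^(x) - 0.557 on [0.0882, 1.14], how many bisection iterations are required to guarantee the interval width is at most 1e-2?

7

Initial width b − a = 1.14 − 0.0882 = 1.051800.
After n steps the width is (b−a)/2^n; need (b−a)/2^n ≤ 1e-2.
So n ≥ log₂(1.051800/1e-2) = log₂(105.1800) ≈ 6.7167.
Hence n = 7.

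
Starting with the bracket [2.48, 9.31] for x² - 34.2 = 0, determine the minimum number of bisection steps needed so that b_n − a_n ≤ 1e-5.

Initial width b − a = 9.31 − 2.48 = 6.830000.
After n steps the width is (b−a)/2^n; need (b−a)/2^n ≤ 1e-5.
So n ≥ log₂(6.830000/1e-5) = log₂(683000.0000) ≈ 19.3815.
Hence n = 20.

20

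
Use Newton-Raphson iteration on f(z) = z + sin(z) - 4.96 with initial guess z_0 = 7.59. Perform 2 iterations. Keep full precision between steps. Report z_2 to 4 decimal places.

5.9284

f'(z) = 1 + cos(z)
z_0 = 7.590000: f = 3.595359, f' = 1.260926 → z_1 = 7.590000 - (3.595359)/(1.260926) = 4.738637
z_1 = 4.738637: f = -1.221019, f' = 1.026245 → z_2 = 4.738637 - (-1.221019)/(1.026245) = 5.928430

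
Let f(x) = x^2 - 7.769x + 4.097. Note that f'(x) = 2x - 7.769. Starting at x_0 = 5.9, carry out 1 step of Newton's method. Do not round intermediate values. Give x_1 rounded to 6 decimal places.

Newton update: x ← x − f(x)/f'(x).
x_0 = 5.900000: f = -6.930100, f' = 4.031000 → x_1 = 5.900000 - (-6.930100)/(4.031000) = 7.619201

7.619201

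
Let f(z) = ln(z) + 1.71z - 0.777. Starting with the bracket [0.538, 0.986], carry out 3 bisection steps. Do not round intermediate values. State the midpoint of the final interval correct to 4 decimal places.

f(0.538000) = -0.476917, f(0.986000) = 0.894961 (opposite signs)
step 1: m = 0.762000, f(m) = 0.254211 > 0 → root in [0.538000, 0.762000]
step 2: m = 0.650000, f(m) = -0.096283 < 0 → root in [0.650000, 0.762000]
step 3: m = 0.706000, f(m) = 0.082120 > 0 → root in [0.650000, 0.706000]
Midpoint of [0.650000, 0.706000] = 0.678000

0.6780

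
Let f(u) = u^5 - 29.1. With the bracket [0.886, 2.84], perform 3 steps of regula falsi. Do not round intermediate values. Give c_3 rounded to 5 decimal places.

1.61296

False-position update: c = (a·f(b) − b·f(a))/(f(b) − f(a)); replace the endpoint whose sign matches f(c).
f(0.886000) = -28.554030, f(2.840000) = 155.653086
step 1: c = 1.188890, f(c) = -26.724751 < 0 → new bracket [1.188890, 2.840000]
step 2: c = 1.430836, f(c) = -23.102791 < 0 → new bracket [1.430836, 2.840000]
step 3: c = 1.612959, f(c) = -18.182655 < 0 → new bracket [1.612959, 2.840000]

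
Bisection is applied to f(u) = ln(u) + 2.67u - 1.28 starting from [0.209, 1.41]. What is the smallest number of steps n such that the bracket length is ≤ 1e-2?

7

Initial width b − a = 1.41 − 0.209 = 1.201000.
After n steps the width is (b−a)/2^n; need (b−a)/2^n ≤ 1e-2.
So n ≥ log₂(1.201000/1e-2) = log₂(120.1000) ≈ 6.9081.
Hence n = 7.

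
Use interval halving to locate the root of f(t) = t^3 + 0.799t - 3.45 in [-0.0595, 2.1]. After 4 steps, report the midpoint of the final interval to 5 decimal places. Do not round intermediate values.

f(-0.059500) = -3.497751, f(2.100000) = 7.488900 (opposite signs)
step 1: m = 1.020250, f(m) = -1.572832 < 0 → root in [1.020250, 2.100000]
step 2: m = 1.560125, f(m) = 1.593869 > 0 → root in [1.020250, 1.560125]
step 3: m = 1.290188, f(m) = -0.271515 < 0 → root in [1.290188, 1.560125]
step 4: m = 1.425156, f(m) = 0.583292 > 0 → root in [1.290188, 1.425156]
Midpoint of [1.290188, 1.425156] = 1.357672

1.35767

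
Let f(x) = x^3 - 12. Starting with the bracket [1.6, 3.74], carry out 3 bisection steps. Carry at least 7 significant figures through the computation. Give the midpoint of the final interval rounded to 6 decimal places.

f(1.600000) = -7.904000, f(3.740000) = 40.313624 (opposite signs)
step 1: m = 2.670000, f(m) = 7.034163 > 0 → root in [1.600000, 2.670000]
step 2: m = 2.135000, f(m) = -2.268190 < 0 → root in [2.135000, 2.670000]
step 3: m = 2.402500, f(m) = 1.867245 > 0 → root in [2.135000, 2.402500]
Midpoint of [2.135000, 2.402500] = 2.268750

2.268750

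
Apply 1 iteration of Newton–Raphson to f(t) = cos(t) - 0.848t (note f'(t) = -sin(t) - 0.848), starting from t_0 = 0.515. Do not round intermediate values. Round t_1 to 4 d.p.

0.8384

t_0 = 0.515000: f = 0.433573, f' = -1.340535 → t_1 = 0.515000 - (0.433573)/(-1.340535) = 0.838433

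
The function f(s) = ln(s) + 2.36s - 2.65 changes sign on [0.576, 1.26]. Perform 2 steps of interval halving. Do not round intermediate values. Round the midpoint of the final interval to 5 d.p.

f(0.576000) = -1.842288, f(1.260000) = 0.554712 (opposite signs)
step 1: m = 0.918000, f(m) = -0.569078 < 0 → root in [0.918000, 1.260000]
step 2: m = 1.089000, f(m) = 0.005300 > 0 → root in [0.918000, 1.089000]
Midpoint of [0.918000, 1.089000] = 1.003500

1.00350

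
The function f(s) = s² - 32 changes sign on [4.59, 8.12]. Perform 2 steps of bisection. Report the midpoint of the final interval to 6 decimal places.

f(4.590000) = -10.931900, f(8.120000) = 33.934400 (opposite signs)
step 1: m = 6.355000, f(m) = 8.386025 > 0 → root in [4.590000, 6.355000]
step 2: m = 5.472500, f(m) = -2.051744 < 0 → root in [5.472500, 6.355000]
Midpoint of [5.472500, 6.355000] = 5.913750

5.913750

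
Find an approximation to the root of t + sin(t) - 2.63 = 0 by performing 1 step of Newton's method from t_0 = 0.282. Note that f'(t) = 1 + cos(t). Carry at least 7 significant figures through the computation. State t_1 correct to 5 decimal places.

t_0 = 0.282000: f = -2.069723, f' = 1.960501 → t_1 = 0.282000 - (-2.069723)/(1.960501) = 1.337711

1.33771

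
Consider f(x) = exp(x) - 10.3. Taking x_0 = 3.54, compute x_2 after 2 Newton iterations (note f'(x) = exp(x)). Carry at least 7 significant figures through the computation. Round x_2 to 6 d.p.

Newton update: x ← x − f(x)/f'(x).
x_0 = 3.540000: f = 24.166919, f' = 34.466919 → x_1 = 3.540000 - (24.166919)/(34.466919) = 2.838837
x_1 = 2.838837: f = 6.795876, f' = 17.095876 → x_2 = 2.838837 - (6.795876)/(17.095876) = 2.441322

2.441322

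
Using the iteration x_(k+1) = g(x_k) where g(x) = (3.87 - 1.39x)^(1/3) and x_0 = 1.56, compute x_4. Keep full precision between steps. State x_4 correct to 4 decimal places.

1.2809

x_1 = g(1.560000) = 1.193858
x_2 = g(1.193858) = 1.302665
x_3 = g(1.302665) = 1.272251
x_4 = g(1.272251) = 1.280898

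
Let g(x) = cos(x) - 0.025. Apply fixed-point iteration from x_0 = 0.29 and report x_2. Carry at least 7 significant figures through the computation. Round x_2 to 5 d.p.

0.57023

x_1 = g(0.290000) = 0.933244
x_2 = g(0.933244) = 0.570230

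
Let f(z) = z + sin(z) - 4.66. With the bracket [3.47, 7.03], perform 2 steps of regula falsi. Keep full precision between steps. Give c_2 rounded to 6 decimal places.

f(3.470000) = -1.512536, f(7.030000) = 3.049305
step 1: c = 4.650363, f(c) = -1.007714 < 0 → new bracket [4.650363, 7.030000]
step 2: c = 5.241436, f(c) = -0.281853 < 0 → new bracket [5.241436, 7.030000]

5.241436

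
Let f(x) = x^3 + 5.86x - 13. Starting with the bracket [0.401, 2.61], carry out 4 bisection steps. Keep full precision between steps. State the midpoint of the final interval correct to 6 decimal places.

f(0.401000) = -10.585659, f(2.610000) = 20.074181 (opposite signs)
step 1: m = 1.505500, f(m) = -0.765509 < 0 → root in [1.505500, 2.610000]
step 2: m = 2.057750, f(m) = 7.771618 > 0 → root in [1.505500, 2.057750]
step 3: m = 1.781625, f(m) = 3.095535 > 0 → root in [1.505500, 1.781625]
step 4: m = 1.643563, f(m) = 1.071028 > 0 → root in [1.505500, 1.643563]
Midpoint of [1.505500, 1.643563] = 1.574531

1.574531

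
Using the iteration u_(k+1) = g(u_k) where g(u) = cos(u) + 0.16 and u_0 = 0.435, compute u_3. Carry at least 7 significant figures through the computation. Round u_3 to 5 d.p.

u_1 = g(0.435000) = 1.066870
u_2 = g(1.066870) = 0.642867
u_3 = g(0.642867) = 0.960380

0.96038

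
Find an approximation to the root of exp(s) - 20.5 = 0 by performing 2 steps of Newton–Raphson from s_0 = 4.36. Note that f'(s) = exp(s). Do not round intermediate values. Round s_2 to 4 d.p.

Newton update: s ← s − f(s)/f'(s).
s_0 = 4.360000: f = 57.757134, f' = 78.257134 → s_1 = 4.360000 - (57.757134)/(78.257134) = 3.621957
s_1 = 3.621957: f = 16.910707, f' = 37.410707 → s_2 = 3.621957 - (16.910707)/(37.410707) = 3.169928

3.1699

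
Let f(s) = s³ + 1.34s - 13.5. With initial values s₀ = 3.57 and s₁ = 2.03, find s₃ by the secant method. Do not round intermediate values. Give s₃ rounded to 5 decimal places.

2.19896

f(s_0) = 36.783093, f(s_1) = -2.414373
s_2 = 2.030000 - (-2.414373)·(2.030000 - 3.570000)/(-2.414373 - (36.783093)) = 2.124856; f(s_2) = -1.058933
s_3 = 2.124856 - (-1.058933)·(2.124856 - 2.030000)/(-1.058933 - (-2.414373)) = 2.198963; f(s_3) = 0.079558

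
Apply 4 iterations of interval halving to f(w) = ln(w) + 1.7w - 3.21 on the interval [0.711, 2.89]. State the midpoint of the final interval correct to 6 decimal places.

f(0.711000) = -2.342383, f(2.890000) = 2.764257 (opposite signs)
step 1: m = 1.800500, f(m) = 0.438914 > 0 → root in [0.711000, 1.800500]
step 2: m = 1.255750, f(m) = -0.847492 < 0 → root in [1.255750, 1.800500]
step 3: m = 1.528125, f(m) = -0.188146 < 0 → root in [1.528125, 1.800500]
step 4: m = 1.664312, f(m) = 0.128743 > 0 → root in [1.528125, 1.664312]
Midpoint of [1.528125, 1.664312] = 1.596219

1.596219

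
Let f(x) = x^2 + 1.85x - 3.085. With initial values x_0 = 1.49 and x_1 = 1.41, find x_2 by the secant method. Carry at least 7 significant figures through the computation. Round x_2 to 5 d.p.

f(x_0) = 1.891600, f(x_1) = 1.511600
x_2 = 1.410000 - (1.511600)·(1.410000 - 1.490000)/(1.511600 - (1.891600)) = 1.091768; f(x_2) = 0.126730

1.09177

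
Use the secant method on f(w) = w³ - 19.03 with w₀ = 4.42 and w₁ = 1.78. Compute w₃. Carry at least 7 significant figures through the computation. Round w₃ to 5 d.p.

2.89253

Secant update: w_(k+1) = w_k − f(w_k)·(w_k − w_(k-1))/(f(w_k) − f(w_(k-1))).
f(w_0) = 67.320888, f(w_1) = -13.390248
w_2 = 1.780000 - (-13.390248)·(1.780000 - 4.420000)/(-13.390248 - (67.320888)) = 2.217985; f(w_2) = -8.118719
w_3 = 2.217985 - (-8.118719)·(2.217985 - 1.780000)/(-8.118719 - (-13.390248)) = 2.892528; f(w_3) = 5.170979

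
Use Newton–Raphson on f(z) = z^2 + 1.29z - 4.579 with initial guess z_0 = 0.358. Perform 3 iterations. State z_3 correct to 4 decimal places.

1.5919

Newton update: z ← z − f(z)/f'(z).
f'(z) = 2z + 1.29
z_0 = 0.358000: f = -3.989016, f' = 2.006000 → z_1 = 0.358000 - (-3.989016)/(2.006000) = 2.346542
z_1 = 2.346542: f = 3.954301, f' = 5.983085 → z_2 = 2.346542 - (3.954301)/(5.983085) = 1.685629
z_2 = 1.685629: f = 0.436806, f' = 4.661258 → z_3 = 1.685629 - (0.436806)/(4.661258) = 1.591919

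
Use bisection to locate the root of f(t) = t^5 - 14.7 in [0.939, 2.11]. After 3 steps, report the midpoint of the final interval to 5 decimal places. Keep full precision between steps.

1.74406

f(0.939000) = -13.969991, f(2.110000) = 27.122720 (opposite signs)
step 1: m = 1.524500, f(m) = -6.465502 < 0 → root in [1.524500, 2.110000]
step 2: m = 1.817250, f(m) = 5.118619 > 0 → root in [1.524500, 1.817250]
step 3: m = 1.670875, f(m) = -1.676737 < 0 → root in [1.670875, 1.817250]
Midpoint of [1.670875, 1.817250] = 1.744063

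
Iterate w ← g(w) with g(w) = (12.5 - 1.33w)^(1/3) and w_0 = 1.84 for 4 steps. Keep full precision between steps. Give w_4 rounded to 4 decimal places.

w_1 = g(1.840000) = 2.158220
w_2 = g(2.158220) = 2.127497
w_3 = g(2.127497) = 2.130502
w_4 = g(2.130502) = 2.130208

2.1302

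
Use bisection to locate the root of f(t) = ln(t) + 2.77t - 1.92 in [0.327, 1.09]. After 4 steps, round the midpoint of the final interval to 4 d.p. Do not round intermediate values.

0.7800

f(0.327000) = -2.132005, f(1.090000) = 1.185478 (opposite signs)
step 1: m = 0.708500, f(m) = -0.302060 < 0 → root in [0.708500, 1.090000]
step 2: m = 0.899250, f(m) = 0.464728 > 0 → root in [0.708500, 0.899250]
step 3: m = 0.803875, f(m) = 0.088422 > 0 → root in [0.708500, 0.803875]
step 4: m = 0.756188, f(m) = -0.104827 < 0 → root in [0.756188, 0.803875]
Midpoint of [0.756188, 0.803875] = 0.780031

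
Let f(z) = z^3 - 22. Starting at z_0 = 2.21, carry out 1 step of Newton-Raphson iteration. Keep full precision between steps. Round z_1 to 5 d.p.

f'(z) = 3z^2
z_0 = 2.210000: f = -11.206139, f' = 14.652300 → z_1 = 2.210000 - (-11.206139)/(14.652300) = 2.974804

2.97480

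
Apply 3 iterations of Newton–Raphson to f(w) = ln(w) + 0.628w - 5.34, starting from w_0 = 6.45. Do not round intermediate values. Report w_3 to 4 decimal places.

Newton update: w ← w − f(w)/f'(w).
f'(w) = 1/w + 0.628
w_0 = 6.450000: f = 0.574680, f' = 0.783039 → w_1 = 6.450000 - (0.574680)/(0.783039) = 5.716090
w_1 = 5.716090: f = -0.007011, f' = 0.802945 → w_2 = 5.716090 - (-0.007011)/(0.802945) = 5.724821
w_2 = 5.724821: f = -0.000001, f' = 0.802678 → w_3 = 5.724821 - (-0.000001)/(0.802678) = 5.724822

5.7248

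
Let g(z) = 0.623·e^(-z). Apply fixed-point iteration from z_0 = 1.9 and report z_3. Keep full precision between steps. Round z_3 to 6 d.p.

0.353179

z_1 = g(1.900000) = 0.093181
z_2 = g(0.093181) = 0.567571
z_3 = g(0.567571) = 0.353179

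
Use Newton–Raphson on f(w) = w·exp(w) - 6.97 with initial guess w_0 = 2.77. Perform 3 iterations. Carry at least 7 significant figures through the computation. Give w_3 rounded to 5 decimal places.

1.54790

Newton update: w ← w − f(w)/f'(w).
f'(w) = (w + 1)·exp(w)
w_0 = 2.770000: f = 37.235416, f' = 60.164050 → w_1 = 2.770000 - (37.235416)/(60.164050) = 2.151102
w_1 = 2.151102: f = 11.517265, f' = 27.081588 → w_2 = 2.151102 - (11.517265)/(27.081588) = 1.725822
w_2 = 1.725822: f = 2.724172, f' = 15.311306 → w_3 = 1.725822 - (2.724172)/(15.311306) = 1.547903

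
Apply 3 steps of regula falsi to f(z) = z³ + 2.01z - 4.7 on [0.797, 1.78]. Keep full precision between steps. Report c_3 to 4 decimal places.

1.2768

f(0.797000) = -2.591768, f(1.780000) = 4.517552
step 1: c = 1.155362, f(c) = -0.835476 < 0 → new bracket [1.155362, 1.780000]
step 2: c = 1.252852, f(c) = -0.215241 < 0 → new bracket [1.252852, 1.780000]
step 3: c = 1.276826, f(c) = -0.051988 < 0 → new bracket [1.276826, 1.780000]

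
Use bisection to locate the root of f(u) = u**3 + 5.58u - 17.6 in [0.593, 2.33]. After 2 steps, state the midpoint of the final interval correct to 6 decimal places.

f(0.593000) = -14.082532, f(2.330000) = 8.050737 (opposite signs)
step 1: m = 1.461500, f(m) = -6.323092 < 0 → root in [1.461500, 2.330000]
step 2: m = 1.895750, f(m) = -0.208640 < 0 → root in [1.895750, 2.330000]
Midpoint of [1.895750, 2.330000] = 2.112875

2.112875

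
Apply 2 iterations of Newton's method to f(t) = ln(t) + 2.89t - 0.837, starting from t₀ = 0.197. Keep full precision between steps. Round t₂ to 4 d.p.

0.5144

f'(t) = 1/t + 2.89
t_0 = 0.197000: f = -1.892222, f' = 7.966142 → t_1 = 0.197000 - (-1.892222)/(7.966142) = 0.434533
t_1 = 0.434533: f = -0.414683, f' = 5.191321 → t_2 = 0.434533 - (-0.414683)/(5.191321) = 0.514413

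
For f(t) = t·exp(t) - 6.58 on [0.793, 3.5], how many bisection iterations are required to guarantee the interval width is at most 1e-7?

25

Initial width b − a = 3.5 − 0.793 = 2.707000.
After n steps the width is (b−a)/2^n; need (b−a)/2^n ≤ 1e-7.
So n ≥ log₂(2.707000/1e-7) = log₂(27070000.0000) ≈ 24.6902.
Hence n = 25.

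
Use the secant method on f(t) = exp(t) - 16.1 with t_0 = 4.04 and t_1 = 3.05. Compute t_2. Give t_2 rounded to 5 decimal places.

f(t_0) = 40.726343, f(t_1) = 5.015344
t_2 = 3.050000 - (5.015344)·(3.050000 - 4.040000)/(5.015344 - (40.726343)) = 2.910962; f(t_2) = 2.274464

2.91096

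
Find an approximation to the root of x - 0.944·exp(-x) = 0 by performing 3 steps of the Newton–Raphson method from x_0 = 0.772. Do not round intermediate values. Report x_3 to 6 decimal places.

f'(x) = 1 + 0.944·exp(-x)
x_0 = 0.772000: f = 0.335789, f' = 1.436211 → x_1 = 0.772000 - (0.335789)/(1.436211) = 0.538198
x_1 = 0.538198: f = -0.012908, f' = 1.551107 → x_2 = 0.538198 - (-0.012908)/(1.551107) = 0.546520
x_2 = 0.546520: f = -0.000019, f' = 1.546539 → x_3 = 0.546520 - (-0.000019)/(1.546539) = 0.546532

0.546532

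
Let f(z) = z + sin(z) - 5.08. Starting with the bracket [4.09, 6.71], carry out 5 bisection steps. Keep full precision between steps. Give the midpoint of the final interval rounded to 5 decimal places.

f(4.090000) = -1.802488, f(6.710000) = 2.043973 (opposite signs)
step 1: m = 5.400000, f(m) = -0.452764 < 0 → root in [5.400000, 6.710000]
step 2: m = 6.055000, f(m) = 0.748790 > 0 → root in [5.400000, 6.055000]
step 3: m = 5.727500, f(m) = 0.119974 > 0 → root in [5.400000, 5.727500]
step 4: m = 5.563750, f(m) = -0.175210 < 0 → root in [5.563750, 5.727500]
step 5: m = 5.645625, f(m) = -0.029612 < 0 → root in [5.645625, 5.727500]
Midpoint of [5.645625, 5.727500] = 5.686563

5.68656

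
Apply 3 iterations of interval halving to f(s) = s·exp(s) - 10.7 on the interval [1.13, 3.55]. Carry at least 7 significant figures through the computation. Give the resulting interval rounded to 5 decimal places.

f(1.130000) = -7.201908, f(3.550000) = 112.887277 (opposite signs)
step 1: m = 2.340000, f(m) = 13.592094 > 0 → root in [1.130000, 2.340000]
step 2: m = 1.735000, f(m) = -0.864410 < 0 → root in [1.735000, 2.340000]
step 3: m = 2.037500, f(m) = 4.930491 > 0 → root in [1.735000, 2.037500]

[1.73500, 2.03750]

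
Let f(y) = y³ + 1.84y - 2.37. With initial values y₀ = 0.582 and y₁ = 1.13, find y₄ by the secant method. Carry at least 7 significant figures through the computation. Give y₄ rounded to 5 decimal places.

f(y_0) = -1.101983, f(y_1) = 1.152097
y_2 = 1.130000 - (1.152097)·(1.130000 - 0.582000)/(1.152097 - (-1.101983)) = 0.849908; f(y_2) = -0.192243
y_3 = 0.849908 - (-0.192243)·(0.849908 - 1.130000)/(-0.192243 - (1.152097)) = 0.889962; f(y_3) = -0.027592
y_4 = 0.889962 - (-0.027592)·(0.889962 - 0.849908)/(-0.027592 - (-0.192243)) = 0.896674; f(y_4) = 0.000828

0.89667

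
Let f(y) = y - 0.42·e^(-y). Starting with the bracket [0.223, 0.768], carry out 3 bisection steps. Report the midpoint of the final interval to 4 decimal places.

f(0.223000) = -0.113048, f(0.768000) = 0.573145 (opposite signs)
step 1: m = 0.495500, f(m) = 0.239608 > 0 → root in [0.223000, 0.495500]
step 2: m = 0.359250, f(m) = 0.066006 > 0 → root in [0.223000, 0.359250]
step 3: m = 0.291125, f(m) = -0.022792 < 0 → root in [0.291125, 0.359250]
Midpoint of [0.291125, 0.359250] = 0.325188

0.3252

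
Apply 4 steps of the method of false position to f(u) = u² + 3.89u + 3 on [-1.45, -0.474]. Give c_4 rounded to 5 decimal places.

f(-1.450000) = -0.538000, f(-0.474000) = 1.380816
step 1: c = -1.176348, f(c) = -0.192199 < 0 → new bracket [-1.176348, -0.474000]
step 2: c = -1.090531, f(c) = -0.052909 < 0 → new bracket [-1.090531, -0.474000]
step 3: c = -1.067780, f(c) = -0.013510 < 0 → new bracket [-1.067780, -0.474000]
step 4: c = -1.062027, f(c) = -0.003383 < 0 → new bracket [-1.062027, -0.474000]

-1.06203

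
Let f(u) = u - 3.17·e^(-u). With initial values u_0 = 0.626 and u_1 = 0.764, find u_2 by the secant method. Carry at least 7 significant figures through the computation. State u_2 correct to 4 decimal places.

f(u_0) = -1.069083, f(u_1) = -0.712584
u_2 = 0.764000 - (-0.712584)·(0.764000 - 0.626000)/(-0.712584 - (-1.069083)) = 1.039840; f(u_2) = -0.080790

1.0398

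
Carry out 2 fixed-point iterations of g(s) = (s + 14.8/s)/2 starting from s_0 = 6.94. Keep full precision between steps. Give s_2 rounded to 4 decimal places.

s_1 = g(6.940000) = 4.536282
s_2 = g(4.536282) = 3.899433

3.8994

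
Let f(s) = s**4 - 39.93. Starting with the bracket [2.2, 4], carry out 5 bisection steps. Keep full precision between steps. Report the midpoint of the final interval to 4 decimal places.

f(2.200000) = -16.504400, f(4.000000) = 216.070000 (opposite signs)
step 1: m = 3.100000, f(m) = 52.422100 > 0 → root in [2.200000, 3.100000]
step 2: m = 2.650000, f(m) = 9.385506 > 0 → root in [2.200000, 2.650000]
step 3: m = 2.425000, f(m) = -5.348250 < 0 → root in [2.425000, 2.650000]
step 4: m = 2.537500, f(m) = 1.529514 > 0 → root in [2.425000, 2.537500]
step 5: m = 2.481250, f(m) = -2.026257 < 0 → root in [2.481250, 2.537500]
Midpoint of [2.481250, 2.537500] = 2.509375

2.5094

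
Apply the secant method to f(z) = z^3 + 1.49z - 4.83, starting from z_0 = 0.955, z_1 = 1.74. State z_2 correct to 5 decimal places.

1.31263

Secant update: z_(k+1) = z_k − f(z_k)·(z_k − z_(k-1))/(f(z_k) − f(z_(k-1))).
f(z_0) = -2.536066, f(z_1) = 3.030624
z_2 = 1.740000 - (3.030624)·(1.740000 - 0.955000)/(3.030624 - (-2.536066)) = 1.312629; f(z_2) = -0.612527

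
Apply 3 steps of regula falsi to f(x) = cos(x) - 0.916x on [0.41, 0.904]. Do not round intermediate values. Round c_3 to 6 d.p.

0.777789

False-position update: c = (a·f(b) − b·f(a))/(f(b) − f(a)); replace the endpoint whose sign matches f(c).
f(0.410000) = 0.541561, f(0.904000) = -0.209592
step 1: c = 0.766160, f(c) = 0.018775 > 0 → new bracket [0.766160, 0.904000]
step 2: c = 0.777493, f(c) = 0.000491 > 0 → new bracket [0.777493, 0.904000]
step 3: c = 0.777789, f(c) = 0.000013 > 0 → new bracket [0.777789, 0.904000]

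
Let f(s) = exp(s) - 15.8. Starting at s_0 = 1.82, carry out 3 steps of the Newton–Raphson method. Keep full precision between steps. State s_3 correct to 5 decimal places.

f'(s) = exp(s)
s_0 = 1.820000: f = -9.628142, f' = 6.171858 → s_1 = 1.820000 - (-9.628142)/(6.171858) = 3.380007
s_1 = 3.380007: f = 13.570973, f' = 29.370973 → s_2 = 3.380007 - (13.570973)/(29.370973) = 2.917953
s_2 = 2.917953: f = 2.703371, f' = 18.503371 → s_3 = 2.917953 - (2.703371)/(18.503371) = 2.771851

2.77185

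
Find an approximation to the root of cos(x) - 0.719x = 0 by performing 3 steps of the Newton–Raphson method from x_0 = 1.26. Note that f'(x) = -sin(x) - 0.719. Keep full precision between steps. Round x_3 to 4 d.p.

x_0 = 1.260000: f = -0.600123, f' = -1.671090 → x_1 = 1.260000 - (-0.600123)/(-1.671090) = 0.900879
x_1 = 0.900879: f = -0.026811, f' = -1.502873 → x_2 = 0.900879 - (-0.026811)/(-1.502873) = 0.883039
x_2 = 0.883039: f = -0.000100, f' = -1.491672 → x_3 = 0.883039 - (-0.000100)/(-1.491672) = 0.882973

0.8830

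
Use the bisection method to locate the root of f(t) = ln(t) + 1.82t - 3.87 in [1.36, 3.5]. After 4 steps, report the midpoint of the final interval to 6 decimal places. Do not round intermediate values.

f(1.360000) = -1.087315, f(3.500000) = 3.752763 (opposite signs)
step 1: m = 2.430000, f(m) = 1.440491 > 0 → root in [1.360000, 2.430000]
step 2: m = 1.895000, f(m) = 0.218119 > 0 → root in [1.360000, 1.895000]
step 3: m = 1.627500, f(m) = -0.420905 < 0 → root in [1.627500, 1.895000]
step 4: m = 1.761250, f(m) = -0.098501 < 0 → root in [1.761250, 1.895000]
Midpoint of [1.761250, 1.895000] = 1.828125

1.828125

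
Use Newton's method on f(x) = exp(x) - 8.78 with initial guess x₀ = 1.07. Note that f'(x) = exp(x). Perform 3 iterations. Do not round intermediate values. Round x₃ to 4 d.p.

Newton update: x ← x − f(x)/f'(x).
x_0 = 1.070000: f = -5.864621, f' = 2.915379 → x_1 = 1.070000 - (-5.864621)/(2.915379) = 3.081615
x_1 = 3.081615: f = 13.013566, f' = 21.793566 → x_2 = 3.081615 - (13.013566)/(21.793566) = 2.484486
x_2 = 2.484486: f = 3.214953, f' = 11.994953 → x_3 = 2.484486 - (3.214953)/(11.994953) = 2.216461

2.2165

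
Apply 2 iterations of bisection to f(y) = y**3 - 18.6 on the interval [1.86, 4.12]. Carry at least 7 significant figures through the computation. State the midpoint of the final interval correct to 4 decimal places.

f(1.860000) = -12.165144, f(4.120000) = 51.334528 (opposite signs)
step 1: m = 2.990000, f(m) = 8.130899 > 0 → root in [1.860000, 2.990000]
step 2: m = 2.425000, f(m) = -4.339484 < 0 → root in [2.425000, 2.990000]
Midpoint of [2.425000, 2.990000] = 2.707500

2.7075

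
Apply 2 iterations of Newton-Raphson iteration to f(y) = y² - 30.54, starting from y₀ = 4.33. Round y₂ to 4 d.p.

f'(y) = 2y
y_0 = 4.330000: f = -11.791100, f' = 8.660000 → y_1 = 4.330000 - (-11.791100)/(8.660000) = 5.691559
y_1 = 5.691559: f = 1.853843, f' = 11.383118 → y_2 = 5.691559 - (1.853843)/(11.383118) = 5.528700

5.5287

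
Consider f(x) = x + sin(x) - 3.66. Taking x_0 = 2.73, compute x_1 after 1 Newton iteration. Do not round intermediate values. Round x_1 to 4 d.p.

9.0753

f'(x) = 1 + cos(x)
x_0 = 2.730000: f = -0.529931, f' = 0.083515 → x_1 = 2.730000 - (-0.529931)/(0.083515) = 9.075319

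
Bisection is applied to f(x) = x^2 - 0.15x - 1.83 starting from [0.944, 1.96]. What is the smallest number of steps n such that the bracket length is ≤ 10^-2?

7

Initial width b − a = 1.96 − 0.944 = 1.016000.
After n steps the width is (b−a)/2^n; need (b−a)/2^n ≤ 10^-2.
So n ≥ log₂(1.016000/10^-2) = log₂(101.6000) ≈ 6.6668.
Hence n = 7.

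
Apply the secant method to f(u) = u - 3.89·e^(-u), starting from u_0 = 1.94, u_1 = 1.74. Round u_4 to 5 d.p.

1.18739

f(u_0) = 1.380992, f(u_1) = 1.057226
u_2 = 1.740000 - (1.057226)·(1.740000 - 1.940000)/(1.057226 - (1.380992)) = 1.086920; f(u_2) = -0.224997
u_3 = 1.086920 - (-0.224997)·(1.086920 - 1.740000)/(-0.224997 - (1.057226)) = 1.201519; f(u_3) = 0.031651
u_4 = 1.201519 - (0.031651)·(1.201519 - 1.086920)/(0.031651 - (-0.224997)) = 1.187386; f(u_4) = 0.000867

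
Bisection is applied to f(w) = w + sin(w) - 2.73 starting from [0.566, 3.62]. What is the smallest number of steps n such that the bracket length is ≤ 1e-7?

25

Initial width b − a = 3.62 − 0.566 = 3.054000.
After n steps the width is (b−a)/2^n; need (b−a)/2^n ≤ 1e-7.
So n ≥ log₂(3.054000/1e-7) = log₂(30540000.0000) ≈ 24.8642.
Hence n = 25.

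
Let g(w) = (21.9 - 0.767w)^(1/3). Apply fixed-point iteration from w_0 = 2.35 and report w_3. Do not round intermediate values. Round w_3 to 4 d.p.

w_1 = g(2.350000) = 2.718824
w_2 = g(2.718824) = 2.706007
w_3 = g(2.706007) = 2.706454

2.7065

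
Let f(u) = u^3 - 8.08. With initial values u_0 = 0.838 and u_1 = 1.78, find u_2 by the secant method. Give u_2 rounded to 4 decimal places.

2.2351

f(u_0) = -7.491520, f(u_1) = -2.440248
u_2 = 1.780000 - (-2.440248)·(1.780000 - 0.838000)/(-2.440248 - (-7.491520)) = 2.235076; f(u_2) = 3.085470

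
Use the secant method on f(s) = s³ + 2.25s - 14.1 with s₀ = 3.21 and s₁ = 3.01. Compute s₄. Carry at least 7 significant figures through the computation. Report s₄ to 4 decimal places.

2.1147

Secant update: s_(k+1) = s_k − f(s_k)·(s_k − s_(k-1))/(f(s_k) − f(s_(k-1))).
f(s_0) = 26.198661, f(s_1) = 19.943401
s_2 = 3.010000 - (19.943401)·(3.010000 - 3.210000)/(19.943401 - (26.198661)) = 2.372348; f(s_2) = 4.589437
s_3 = 2.372348 - (4.589437)·(2.372348 - 3.010000)/(4.589437 - (19.943401)) = 2.181748; f(s_3) = 1.194105
s_4 = 2.181748 - (1.194105)·(2.181748 - 2.372348)/(1.194105 - (4.589437)) = 2.114716; f(s_4) = 0.115168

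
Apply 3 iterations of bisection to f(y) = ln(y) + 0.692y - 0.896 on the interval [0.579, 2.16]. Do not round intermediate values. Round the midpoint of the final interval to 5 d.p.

f(0.579000) = -1.041785, f(2.160000) = 1.368828 (opposite signs)
step 1: m = 1.369500, f(m) = 0.366140 > 0 → root in [0.579000, 1.369500]
step 2: m = 0.974250, f(m) = -0.247906 < 0 → root in [0.974250, 1.369500]
step 3: m = 1.171875, f(m) = 0.073543 > 0 → root in [0.974250, 1.171875]
Midpoint of [0.974250, 1.171875] = 1.073063

1.07306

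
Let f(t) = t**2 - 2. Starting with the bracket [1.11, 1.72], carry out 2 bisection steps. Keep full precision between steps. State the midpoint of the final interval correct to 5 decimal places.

1.33875

f(1.110000) = -0.767900, f(1.720000) = 0.958400 (opposite signs)
step 1: m = 1.415000, f(m) = 0.002225 > 0 → root in [1.110000, 1.415000]
step 2: m = 1.262500, f(m) = -0.406094 < 0 → root in [1.262500, 1.415000]
Midpoint of [1.262500, 1.415000] = 1.338750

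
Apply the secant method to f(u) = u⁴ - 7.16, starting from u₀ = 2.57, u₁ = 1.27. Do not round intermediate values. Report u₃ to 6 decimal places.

1.739928

Secant update: u_(k+1) = u_k − f(u_k)·(u_k − u_(k-1))/(f(u_k) − f(u_(k-1))).
f(u_0) = 36.464704, f(u_1) = -4.558554
u_2 = 1.270000 - (-4.558554)·(1.270000 - 2.570000)/(-4.558554 - (36.464704)) = 1.414458; f(u_2) = -3.157239
u_3 = 1.414458 - (-3.157239)·(1.414458 - 1.270000)/(-3.157239 - (-4.558554)) = 1.739928; f(u_3) = 2.004852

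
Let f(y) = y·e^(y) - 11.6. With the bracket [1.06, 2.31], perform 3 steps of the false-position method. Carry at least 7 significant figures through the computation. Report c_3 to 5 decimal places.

False-position update: c = (a·f(b) − b·f(a))/(f(b) − f(a)); replace the endpoint whose sign matches f(c).
f(1.060000) = -8.540447, f(2.310000) = 11.671921
step 1: c = 1.588170, f(c) = -3.826257 < 0 → new bracket [1.588170, 2.310000]
step 2: c = 1.766378, f(c) = -1.267343 < 0 → new bracket [1.766378, 2.310000]
step 3: c = 1.819624, f(c) = -0.373768 < 0 → new bracket [1.819624, 2.310000]

1.81962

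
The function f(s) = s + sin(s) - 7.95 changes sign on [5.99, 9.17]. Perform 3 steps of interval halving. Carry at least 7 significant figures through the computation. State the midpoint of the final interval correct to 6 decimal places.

f(5.990000) = -2.249003, f(9.170000) = 1.472031 (opposite signs)
step 1: m = 7.580000, f(m) = 0.592701 > 0 → root in [5.990000, 7.580000]
step 2: m = 6.785000, f(m) = -0.683983 < 0 → root in [6.785000, 7.580000]
step 3: m = 7.182500, f(m) = 0.015401 > 0 → root in [6.785000, 7.182500]
Midpoint of [6.785000, 7.182500] = 6.983750

6.983750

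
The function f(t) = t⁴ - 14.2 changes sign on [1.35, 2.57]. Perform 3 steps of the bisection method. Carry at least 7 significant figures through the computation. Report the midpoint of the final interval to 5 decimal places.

f(1.350000) = -10.878494, f(2.570000) = 29.424704 (opposite signs)
step 1: m = 1.960000, f(m) = 0.557891 > 0 → root in [1.350000, 1.960000]
step 2: m = 1.655000, f(m) = -6.697742 < 0 → root in [1.655000, 1.960000]
step 3: m = 1.807500, f(m) = -3.526343 < 0 → root in [1.807500, 1.960000]
Midpoint of [1.807500, 1.960000] = 1.883750

1.88375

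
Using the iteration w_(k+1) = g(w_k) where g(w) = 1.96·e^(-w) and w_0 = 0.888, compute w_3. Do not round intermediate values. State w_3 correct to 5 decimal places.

w_1 = g(0.888000) = 0.806497
w_2 = g(0.806497) = 0.874982
w_3 = g(0.874982) = 0.817064

0.81706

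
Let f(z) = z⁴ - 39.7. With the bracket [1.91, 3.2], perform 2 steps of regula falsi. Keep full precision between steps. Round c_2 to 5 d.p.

f(1.910000) = -26.391366, f(3.200000) = 65.157600
step 1: c = 2.281876, f(c) = -12.587588 < 0 → new bracket [2.281876, 3.200000]
step 2: c = 2.430528, f(c) = -4.801850 < 0 → new bracket [2.430528, 3.200000]

2.43053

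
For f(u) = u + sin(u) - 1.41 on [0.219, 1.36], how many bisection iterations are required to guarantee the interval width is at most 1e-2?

Initial width b − a = 1.36 − 0.219 = 1.141000.
After n steps the width is (b−a)/2^n; need (b−a)/2^n ≤ 1e-2.
So n ≥ log₂(1.141000/1e-2) = log₂(114.1000) ≈ 6.8342.
Hence n = 7.

7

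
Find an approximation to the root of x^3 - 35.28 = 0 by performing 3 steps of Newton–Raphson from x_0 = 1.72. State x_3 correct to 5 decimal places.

f'(x) = 3x^2
x_0 = 1.720000: f = -30.191552, f' = 8.875200 → x_1 = 1.720000 - (-30.191552)/(8.875200) = 5.121788
x_1 = 5.121788: f = 99.078419, f' = 78.698148 → x_2 = 5.121788 - (99.078419)/(78.698148) = 3.862821
x_2 = 3.862821: f = 22.358632, f' = 44.764152 → x_3 = 3.862821 - (22.358632)/(44.764152) = 3.363344

3.36334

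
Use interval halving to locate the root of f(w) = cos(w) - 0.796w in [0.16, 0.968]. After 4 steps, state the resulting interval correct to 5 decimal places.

f(0.160000) = 0.859867, f(0.968000) = -0.203580 (opposite signs)
step 1: m = 0.564000, f(m) = 0.396180 > 0 → root in [0.564000, 0.968000]
step 2: m = 0.766000, f(m) = 0.110953 > 0 → root in [0.766000, 0.968000]
step 3: m = 0.867000, f(m) = -0.043015 < 0 → root in [0.766000, 0.867000]
step 4: m = 0.816500, f(m) = 0.034842 > 0 → root in [0.816500, 0.867000]

[0.81650, 0.86700]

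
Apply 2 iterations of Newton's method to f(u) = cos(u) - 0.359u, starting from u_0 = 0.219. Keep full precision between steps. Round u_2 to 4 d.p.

Newton update: u ← u − f(u)/f'(u).
f'(u) = -sin(u) - 0.359
u_0 = 0.219000: f = 0.897494, f' = -0.576254 → u_1 = 0.219000 - (0.897494)/(-0.576254) = 1.776464
u_1 = 1.776464: f = -0.841971, f' = -1.337925 → u_2 = 1.776464 - (-0.841971)/(-1.337925) = 1.147153

1.1472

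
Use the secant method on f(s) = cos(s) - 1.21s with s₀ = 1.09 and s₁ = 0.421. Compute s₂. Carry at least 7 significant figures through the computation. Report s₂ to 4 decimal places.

f(s_0) = -0.856415, f(s_1) = 0.403271
s_2 = 0.421000 - (0.403271)·(0.421000 - 1.090000)/(0.403271 - (-0.856415)) = 0.635171; f(s_2) = 0.036413

0.6352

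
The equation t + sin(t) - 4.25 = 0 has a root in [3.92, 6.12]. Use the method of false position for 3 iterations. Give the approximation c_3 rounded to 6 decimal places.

f(3.920000) = -1.032146, f(6.120000) = 1.707538
step 1: c = 4.748826, f(c) = -0.500510 < 0 → new bracket [4.748826, 6.120000]
step 2: c = 5.059637, f(c) = -0.130675 < 0 → new bracket [5.059637, 6.120000]
step 3: c = 5.135017, f(c) = -0.026998 < 0 → new bracket [5.135017, 6.120000]

5.135017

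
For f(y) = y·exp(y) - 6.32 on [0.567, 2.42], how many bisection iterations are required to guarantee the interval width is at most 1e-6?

21

Initial width b − a = 2.42 − 0.567 = 1.853000.
After n steps the width is (b−a)/2^n; need (b−a)/2^n ≤ 1e-6.
So n ≥ log₂(1.853000/1e-6) = log₂(1853000.0000) ≈ 20.8214.
Hence n = 21.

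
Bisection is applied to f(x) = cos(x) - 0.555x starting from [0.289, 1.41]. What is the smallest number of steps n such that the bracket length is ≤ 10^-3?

11

Initial width b − a = 1.41 − 0.289 = 1.121000.
After n steps the width is (b−a)/2^n; need (b−a)/2^n ≤ 10^-3.
So n ≥ log₂(1.121000/10^-3) = log₂(1121.0000) ≈ 10.1306.
Hence n = 11.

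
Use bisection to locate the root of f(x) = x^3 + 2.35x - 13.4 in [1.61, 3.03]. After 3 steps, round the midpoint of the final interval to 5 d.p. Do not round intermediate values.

2.05375

f(1.610000) = -5.443219, f(3.030000) = 21.538627 (opposite signs)
step 1: m = 2.320000, f(m) = 4.539168 > 0 → root in [1.610000, 2.320000]
step 2: m = 1.965000, f(m) = -1.194943 < 0 → root in [1.965000, 2.320000]
step 3: m = 2.142500, f(m) = 1.469606 > 0 → root in [1.965000, 2.142500]
Midpoint of [1.965000, 2.142500] = 2.053750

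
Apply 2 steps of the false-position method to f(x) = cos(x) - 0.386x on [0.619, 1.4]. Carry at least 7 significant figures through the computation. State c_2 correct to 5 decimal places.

1.12156

False-position update: c = (a·f(b) − b·f(a))/(f(b) − f(a)); replace the endpoint whose sign matches f(c).
f(0.619000) = 0.575525, f(1.400000) = -0.370433
step 1: c = 1.094164, f(c) = 0.036442 > 0 → new bracket [1.094164, 1.400000]
step 2: c = 1.121556, f(c) = 0.001360 > 0 → new bracket [1.121556, 1.400000]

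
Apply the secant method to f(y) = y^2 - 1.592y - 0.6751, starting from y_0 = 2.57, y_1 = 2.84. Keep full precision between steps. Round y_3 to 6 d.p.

f(y_0) = 1.838360, f(y_1) = 2.869220
y_2 = 2.840000 - (2.869220)·(2.840000 - 2.570000)/(2.869220 - (1.838360)) = 2.088502; f(y_2) = 0.361845
y_3 = 2.088502 - (0.361845)·(2.088502 - 2.840000)/(0.361845 - (2.869220)) = 1.980051; f(y_3) = 0.093262

1.980051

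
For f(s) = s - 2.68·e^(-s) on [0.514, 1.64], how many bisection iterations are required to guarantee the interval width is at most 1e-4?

14

Initial width b − a = 1.64 − 0.514 = 1.126000.
After n steps the width is (b−a)/2^n; need (b−a)/2^n ≤ 1e-4.
So n ≥ log₂(1.126000/1e-4) = log₂(11260.0000) ≈ 13.4589.
Hence n = 14.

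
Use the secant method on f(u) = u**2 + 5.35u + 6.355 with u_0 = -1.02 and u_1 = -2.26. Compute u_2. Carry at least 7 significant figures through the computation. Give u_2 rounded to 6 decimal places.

-1.956425

f(u_0) = 1.938400, f(u_1) = -0.628400
u_2 = -2.260000 - (-0.628400)·(-2.260000 - -1.020000)/(-0.628400 - (1.938400)) = -1.956425; f(u_2) = -0.284275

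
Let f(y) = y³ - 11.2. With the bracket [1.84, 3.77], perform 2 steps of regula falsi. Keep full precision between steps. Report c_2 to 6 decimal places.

False-position update: c = (a·f(b) − b·f(a))/(f(b) − f(a)); replace the endpoint whose sign matches f(c).
f(1.840000) = -4.970496, f(3.770000) = 42.382633
step 1: c = 2.042585, f(c) = -2.678016 < 0 → new bracket [2.042585, 3.770000]
step 2: c = 2.145248, f(c) = -1.327377 < 0 → new bracket [2.145248, 3.770000]

2.145248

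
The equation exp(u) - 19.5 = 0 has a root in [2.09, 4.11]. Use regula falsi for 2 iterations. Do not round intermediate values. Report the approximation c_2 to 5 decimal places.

f(2.090000) = -11.415085, f(4.110000) = 41.446718
step 1: c = 2.526203, f(c) = -6.994070 < 0 → new bracket [2.526203, 4.110000]
step 2: c = 2.754878, f(c) = -3.780881 < 0 → new bracket [2.754878, 4.110000]

2.75488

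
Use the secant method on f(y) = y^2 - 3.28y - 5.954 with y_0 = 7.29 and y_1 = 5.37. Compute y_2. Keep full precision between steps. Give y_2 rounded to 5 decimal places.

Secant update: y_(k+1) = y_k − f(y_k)·(y_k − y_(k-1))/(f(y_k) − f(y_(k-1))).
f(y_0) = 23.278900, f(y_1) = 5.269300
y_2 = 5.370000 - (5.269300)·(5.370000 - 7.290000)/(5.269300 - (23.278900)) = 4.808241; f(y_2) = 1.394151

4.80824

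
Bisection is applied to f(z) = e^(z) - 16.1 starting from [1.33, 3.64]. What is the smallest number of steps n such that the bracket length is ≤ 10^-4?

15

Initial width b − a = 3.64 − 1.33 = 2.310000.
After n steps the width is (b−a)/2^n; need (b−a)/2^n ≤ 10^-4.
So n ≥ log₂(2.310000/10^-4) = log₂(23100.0000) ≈ 14.4956.
Hence n = 15.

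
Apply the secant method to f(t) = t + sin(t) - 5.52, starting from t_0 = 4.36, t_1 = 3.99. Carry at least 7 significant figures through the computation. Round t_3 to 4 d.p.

5.7245

Secant update: t_(k+1) = t_k − f(t_k)·(t_k − t_(k-1))/(f(t_k) − f(t_(k-1))).
f(t_0) = -2.098551, f(t_1) = -2.280228
t_2 = 3.990000 - (-2.280228)·(3.990000 - 4.360000)/(-2.280228 - (-2.098551)) = 8.633859; f(t_2) = 3.824859
t_3 = 8.633859 - (3.824859)·(8.633859 - 3.990000)/(3.824859 - (-2.280228)) = 5.724465; f(t_3) = -0.325637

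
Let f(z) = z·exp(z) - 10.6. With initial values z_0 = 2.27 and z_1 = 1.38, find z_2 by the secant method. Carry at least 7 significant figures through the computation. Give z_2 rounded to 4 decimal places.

f(z_0) = 11.372240, f(z_1) = -5.114636
z_2 = 1.380000 - (-5.114636)·(1.380000 - 2.270000)/(-5.114636 - (11.372240)) = 1.656100; f(z_2) = -1.923958

1.6561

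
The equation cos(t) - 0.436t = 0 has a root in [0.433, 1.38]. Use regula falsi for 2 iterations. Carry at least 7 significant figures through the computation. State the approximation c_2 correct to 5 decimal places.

f(0.433000) = 0.718923, f(1.380000) = -0.412039
step 1: c = 1.034983, f(c) = 0.059288 > 0 → new bracket [1.034983, 1.380000]
step 2: c = 1.078382, f(c) = 0.002580 > 0 → new bracket [1.078382, 1.380000]

1.07838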